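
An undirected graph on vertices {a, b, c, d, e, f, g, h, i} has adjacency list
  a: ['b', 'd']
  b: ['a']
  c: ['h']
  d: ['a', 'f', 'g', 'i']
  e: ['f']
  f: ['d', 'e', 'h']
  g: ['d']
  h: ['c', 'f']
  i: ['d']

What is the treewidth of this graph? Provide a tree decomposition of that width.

Each bag holds 2 vertices, so the decomposition has width 1, which upper-bounds the treewidth. G has an edge, so its treewidth is at least 1. Therefore the treewidth is 1.

Treewidth 1.
Bags: B1 = {d, f}  B2 = {e, f}  B3 = {f, h}  B4 = {a, d}  B5 = {a, b}  B6 = {d, g}  B7 = {c, h}  B8 = {d, i}
Tree: B1–B2, B2–B3, B1–B4, B4–B5, B4–B6, B3–B7, B6–B8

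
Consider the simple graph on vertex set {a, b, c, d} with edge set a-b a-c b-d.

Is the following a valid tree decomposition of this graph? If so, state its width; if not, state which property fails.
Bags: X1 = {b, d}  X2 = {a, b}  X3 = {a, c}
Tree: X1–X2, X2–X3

Yes; width 1.

Every vertex of G appears in some bag (union = {a, b, c, d}); every edge is covered by a bag; and for each vertex v the set of bags containing v is connected in the bag tree. The decomposition is therefore valid. The largest bag has 2 vertices, so the width is 1.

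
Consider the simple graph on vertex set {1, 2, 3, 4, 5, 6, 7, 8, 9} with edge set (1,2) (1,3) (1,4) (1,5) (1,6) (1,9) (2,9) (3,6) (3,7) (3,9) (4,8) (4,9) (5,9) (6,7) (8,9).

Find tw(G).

A width-2 tree decomposition is:
Bags: B1 = {1, 3, 9}  B2 = {1, 4, 9}  B3 = {1, 3, 6}  B4 = {1, 2, 9}  B5 = {1, 5, 9}  B6 = {3, 6, 7}  B7 = {4, 8, 9}
Tree: B1–B2, B1–B3, B1–B4, B4–B5, B3–B6, B2–B7
Each bag holds 3 vertices, so the decomposition has width 2, which upper-bounds the treewidth. For the lower bound, the 3 vertices {4, 8, 9} are pairwise adjacent, and any tree decomposition puts a clique entirely inside one bag — forcing width ≥ 2. The upper and lower bounds meet at 2, so that is the treewidth.

2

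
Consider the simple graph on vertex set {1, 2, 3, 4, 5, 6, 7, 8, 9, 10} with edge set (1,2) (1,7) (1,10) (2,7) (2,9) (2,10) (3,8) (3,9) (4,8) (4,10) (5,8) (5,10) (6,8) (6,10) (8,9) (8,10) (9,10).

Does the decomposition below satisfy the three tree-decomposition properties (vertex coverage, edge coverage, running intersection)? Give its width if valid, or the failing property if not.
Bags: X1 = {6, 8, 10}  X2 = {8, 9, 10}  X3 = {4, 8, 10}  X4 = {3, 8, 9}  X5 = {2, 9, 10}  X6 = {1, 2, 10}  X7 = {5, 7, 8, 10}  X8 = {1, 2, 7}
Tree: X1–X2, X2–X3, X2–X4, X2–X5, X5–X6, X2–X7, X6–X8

A tree decomposition must satisfy three properties: every vertex lies in some bag; for every edge, both endpoints lie together in some bag; and for every vertex, the bags containing it form a connected subtree. Here bags containing vertex 7 are not connected in the tree, so the decomposition is invalid.

No — bags containing vertex 7 are not connected in the tree.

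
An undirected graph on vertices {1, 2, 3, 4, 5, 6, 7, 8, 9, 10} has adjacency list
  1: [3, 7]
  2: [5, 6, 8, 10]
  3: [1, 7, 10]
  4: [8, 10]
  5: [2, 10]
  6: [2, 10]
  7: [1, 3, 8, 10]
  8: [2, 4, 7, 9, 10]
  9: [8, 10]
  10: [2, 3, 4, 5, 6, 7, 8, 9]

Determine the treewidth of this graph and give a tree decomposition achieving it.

Treewidth 2.
One optimal decomposition is:
Bags: B1 = {8, 9, 10}  B2 = {4, 8, 10}  B3 = {2, 8, 10}  B4 = {7, 8, 10}  B5 = {2, 5, 10}  B6 = {3, 7, 10}  B7 = {1, 3, 7}  B8 = {2, 6, 10}
Tree: B1–B2, B2–B3, B1–B4, B3–B5, B4–B6, B6–B7, B5–B8

The largest bag has 3 vertices, giving width 2; this decomposition certifies tw(G) ≤ 2. On the other hand G contains the 3-clique {1, 3, 7}. A clique must lie in a single bag of any decomposition, so no decomposition can have width below 2. The upper and lower bounds meet at 2, so that is the treewidth.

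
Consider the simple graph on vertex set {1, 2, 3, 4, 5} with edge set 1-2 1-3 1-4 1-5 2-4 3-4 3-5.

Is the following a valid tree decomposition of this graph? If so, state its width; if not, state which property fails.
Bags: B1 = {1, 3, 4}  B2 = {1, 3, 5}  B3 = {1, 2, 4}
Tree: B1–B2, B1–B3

Yes; width 2.

Vertex coverage: the bags together contain {1, 2, 3, 4, 5}, the full vertex set. Edge coverage: each edge of G has both endpoints in at least one bag. Running intersection: for every vertex, the bags containing it form a connected subtree. All three properties hold, so this is a valid tree decomposition of width max|bag| − 1 = 2, and hence tw(G) ≤ 2.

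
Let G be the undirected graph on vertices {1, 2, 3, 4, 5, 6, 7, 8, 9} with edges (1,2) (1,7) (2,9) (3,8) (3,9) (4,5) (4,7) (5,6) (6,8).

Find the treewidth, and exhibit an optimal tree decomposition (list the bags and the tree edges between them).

Every bag has size at most 3, so the width is 3 − 1 = 2 and tw(G) ≤ 2. For the lower bound, G contains the cycle 9–2–1–7–4–5–6–8–3–9, so G is not a forest; only forests have treewidth ≤ 1, hence tw(G) ≥ 2. Therefore the treewidth is 2.

Treewidth 2.
One such decomposition:
Bags: B1 = {1, 2, 9}  B2 = {1, 7, 9}  B3 = {4, 7, 9}  B4 = {4, 5, 9}  B5 = {5, 6, 9}  B6 = {6, 8, 9}  B7 = {3, 8, 9}
Tree: B1–B2, B2–B3, B3–B4, B4–B5, B5–B6, B6–B7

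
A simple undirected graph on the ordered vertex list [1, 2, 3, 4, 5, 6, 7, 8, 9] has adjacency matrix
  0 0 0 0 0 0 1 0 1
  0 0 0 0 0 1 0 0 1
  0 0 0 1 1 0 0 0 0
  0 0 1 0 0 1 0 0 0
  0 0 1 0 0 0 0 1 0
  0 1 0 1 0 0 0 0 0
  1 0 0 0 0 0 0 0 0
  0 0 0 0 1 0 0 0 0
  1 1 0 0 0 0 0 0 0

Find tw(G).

A width-1 tree decomposition is:
Bags: B1 = {1, 7}  B2 = {1, 9}  B3 = {2, 9}  B4 = {2, 6}  B5 = {4, 6}  B6 = {3, 4}  B7 = {3, 5}  B8 = {5, 8}
Tree: B1–B2, B2–B3, B3–B4, B4–B5, B5–B6, B6–B7, B7–B8
The largest bag has 2 vertices, giving width 1; this decomposition certifies tw(G) ≤ 1. Any graph with an edge has treewidth ≥ 1, and G has the edge 7–1. Therefore the treewidth is 1.

1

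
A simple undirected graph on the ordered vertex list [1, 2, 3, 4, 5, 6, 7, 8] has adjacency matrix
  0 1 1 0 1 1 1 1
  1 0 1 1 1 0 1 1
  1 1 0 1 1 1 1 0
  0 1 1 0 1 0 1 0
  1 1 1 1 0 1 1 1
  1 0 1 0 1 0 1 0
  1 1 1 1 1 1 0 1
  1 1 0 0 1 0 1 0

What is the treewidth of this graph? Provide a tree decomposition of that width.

Treewidth 4.
One such decomposition:
Bags: B1 = {1, 3, 5, 6, 7}  B2 = {1, 2, 3, 5, 7}  B3 = {2, 3, 4, 5, 7}  B4 = {1, 2, 5, 7, 8}
Tree: B1–B2, B2–B3, B2–B4

Every bag has size at most 5, so the width is 5 − 1 = 4 and tw(G) ≤ 4. For the lower bound, the 5 vertices {1, 2, 5, 7, 8} are pairwise adjacent, and any tree decomposition puts a clique entirely inside one bag — forcing width ≥ 4. Hence tw(G) = 4 exactly.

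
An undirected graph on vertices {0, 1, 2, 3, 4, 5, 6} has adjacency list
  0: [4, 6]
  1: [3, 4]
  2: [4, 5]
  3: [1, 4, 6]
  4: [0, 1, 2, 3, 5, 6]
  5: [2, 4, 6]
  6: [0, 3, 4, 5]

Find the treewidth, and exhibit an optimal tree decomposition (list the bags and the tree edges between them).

Treewidth 2.
Bags: B1 = {4, 5, 6}  B2 = {3, 4, 6}  B3 = {2, 4, 5}  B4 = {1, 3, 4}  B5 = {0, 4, 6}
Tree: B1–B2, B1–B3, B2–B4, B2–B5

Each bag holds 3 vertices, so the decomposition has width 2, which upper-bounds the treewidth. Conversely, {1, 3, 4} is a clique of size 3, and the vertices of any clique must share a bag in every tree decomposition; so some bag has ≥ 3 vertices and tw(G) ≥ 2. Hence tw(G) = 2 exactly.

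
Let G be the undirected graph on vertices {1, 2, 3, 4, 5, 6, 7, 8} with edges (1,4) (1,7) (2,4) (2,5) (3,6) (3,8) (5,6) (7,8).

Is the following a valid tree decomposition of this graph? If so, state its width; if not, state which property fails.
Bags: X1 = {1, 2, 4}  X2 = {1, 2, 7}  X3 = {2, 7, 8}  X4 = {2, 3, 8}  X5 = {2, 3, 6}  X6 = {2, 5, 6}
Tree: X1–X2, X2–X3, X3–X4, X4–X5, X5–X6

Checking the three conditions: (i) the bags cover all of {1, 2, 3, 4, 5, 6, 7, 8}; (ii) for each edge, some bag contains both endpoints; (iii) the bags containing any fixed vertex form a subtree. All hold, so the decomposition is valid with width 3 − 1 = 2.

Yes; width 2.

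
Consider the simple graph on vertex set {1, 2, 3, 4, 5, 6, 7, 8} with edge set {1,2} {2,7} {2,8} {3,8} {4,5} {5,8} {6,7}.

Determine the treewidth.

1

A width-1 tree decomposition is:
Bags: B1 = {2, 8}  B2 = {5, 8}  B3 = {2, 7}  B4 = {4, 5}  B5 = {1, 2}  B6 = {3, 8}  B7 = {6, 7}
Tree: B1–B2, B1–B3, B2–B4, B1–B5, B2–B6, B3–B7
The largest bag has 2 vertices, giving width 1; this decomposition certifies tw(G) ≤ 1. Since G has at least one edge (e.g. 2–8), it is not an edgeless graph, so tw(G) ≥ 1. Therefore the treewidth is 1.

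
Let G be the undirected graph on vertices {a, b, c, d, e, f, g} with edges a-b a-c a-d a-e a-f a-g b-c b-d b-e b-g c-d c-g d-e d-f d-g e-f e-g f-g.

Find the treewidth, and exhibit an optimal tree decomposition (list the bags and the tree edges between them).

Treewidth 4.
Bags: B1 = {a, b, d, e, g}  B2 = {a, b, c, d, g}  B3 = {a, d, e, f, g}
Tree: B1–B2, B1–B3

Every bag has size at most 5, so the width is 5 − 1 = 4 and tw(G) ≤ 4. On the other hand G contains the 5-clique {a, d, e, f, g}. A clique must lie in a single bag of any decomposition, so no decomposition can have width below 4. Hence tw(G) = 4 exactly.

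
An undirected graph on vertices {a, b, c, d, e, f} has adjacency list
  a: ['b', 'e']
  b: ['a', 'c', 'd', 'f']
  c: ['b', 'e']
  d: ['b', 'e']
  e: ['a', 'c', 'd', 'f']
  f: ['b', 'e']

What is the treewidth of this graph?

A width-2 tree decomposition is:
Bags: B1 = {b, c, e}  B2 = {b, d, e}  B3 = {a, b, e}  B4 = {b, e, f}
Tree: B1–B2, B2–B3, B3–B4
Each bag holds 3 vertices, so the decomposition has width 2, which upper-bounds the treewidth. Since b–c–e–d–b is a cycle in G, G is not acyclic. Forests are exactly the graphs of treewidth ≤ 1, so tw(G) ≥ 2. Hence tw(G) = 2 exactly.

2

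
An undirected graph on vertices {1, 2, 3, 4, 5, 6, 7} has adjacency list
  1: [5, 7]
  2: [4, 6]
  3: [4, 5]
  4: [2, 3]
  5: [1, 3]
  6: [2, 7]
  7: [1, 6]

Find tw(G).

2

A width-2 tree decomposition is:
Bags: B1 = {3, 4, 5}  B2 = {2, 4, 5}  B3 = {2, 5, 6}  B4 = {5, 6, 7}  B5 = {1, 5, 7}
Tree: B1–B2, B2–B3, B3–B4, B4–B5
Each bag holds 3 vertices, so the decomposition has width 2, which upper-bounds the treewidth. Since 5–3–4–2–6–7–1–5 is a cycle in G, G is not acyclic. Forests are exactly the graphs of treewidth ≤ 1, so tw(G) ≥ 2. Hence tw(G) = 2 exactly.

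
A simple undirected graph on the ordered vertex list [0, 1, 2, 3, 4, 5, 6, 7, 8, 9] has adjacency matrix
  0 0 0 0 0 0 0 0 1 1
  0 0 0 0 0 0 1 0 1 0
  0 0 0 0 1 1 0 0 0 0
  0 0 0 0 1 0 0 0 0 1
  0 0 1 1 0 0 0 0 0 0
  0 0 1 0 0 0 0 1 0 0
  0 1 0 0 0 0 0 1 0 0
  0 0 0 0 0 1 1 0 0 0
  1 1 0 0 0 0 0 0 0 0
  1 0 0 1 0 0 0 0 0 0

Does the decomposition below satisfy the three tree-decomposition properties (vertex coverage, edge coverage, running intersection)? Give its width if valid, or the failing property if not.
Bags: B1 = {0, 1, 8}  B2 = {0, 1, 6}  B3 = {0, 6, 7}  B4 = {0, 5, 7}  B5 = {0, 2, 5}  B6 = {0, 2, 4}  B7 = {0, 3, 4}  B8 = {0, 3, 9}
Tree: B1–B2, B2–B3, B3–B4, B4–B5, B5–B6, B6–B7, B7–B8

Yes; width 2.

Every vertex of G appears in some bag (union = {0, 1, 2, 3, 4, 5, 6, 7, 8, 9}); every edge is covered by a bag; and for each vertex v the set of bags containing v is connected in the bag tree. The decomposition is therefore valid. The largest bag has 3 vertices, so the width is 2.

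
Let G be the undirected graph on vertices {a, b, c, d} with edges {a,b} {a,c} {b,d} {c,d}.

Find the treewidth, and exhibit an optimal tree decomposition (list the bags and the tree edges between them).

Treewidth 2.
Bags: B1 = {a, b, d}  B2 = {a, c, d}
Tree: B1–B2

Each bag holds 3 vertices, so the decomposition has width 2, which upper-bounds the treewidth. Since d–b–a–c–d is a cycle in G, G is not acyclic. Forests are exactly the graphs of treewidth ≤ 1, so tw(G) ≥ 2. Hence tw(G) = 2 exactly.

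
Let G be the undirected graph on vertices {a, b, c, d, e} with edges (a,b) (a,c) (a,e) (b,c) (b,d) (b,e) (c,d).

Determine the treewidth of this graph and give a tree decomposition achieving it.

Treewidth 2.
One such decomposition:
Bags: B1 = {a, b, c}  B2 = {a, b, e}  B3 = {b, c, d}
Tree: B1–B2, B1–B3

The largest bag has 3 vertices, giving width 2; this decomposition certifies tw(G) ≤ 2. Conversely, {a, b, e} is a clique of size 3, and the vertices of any clique must share a bag in every tree decomposition; so some bag has ≥ 3 vertices and tw(G) ≥ 2. The upper and lower bounds meet at 2, so that is the treewidth.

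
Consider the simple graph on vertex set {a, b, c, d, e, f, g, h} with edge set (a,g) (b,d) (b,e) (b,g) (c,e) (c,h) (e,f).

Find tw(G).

A width-1 tree decomposition is:
Bags: B1 = {c, e}  B2 = {b, e}  B3 = {c, h}  B4 = {b, d}  B5 = {b, g}  B6 = {e, f}  B7 = {a, g}
Tree: B1–B2, B1–B3, B2–B4, B4–B5, B2–B6, B5–B7
Every bag has size at most 2, so the width is 2 − 1 = 1 and tw(G) ≤ 1. Since G has at least one edge (e.g. e–c), it is not an edgeless graph, so tw(G) ≥ 1. The upper and lower bounds meet at 1, so that is the treewidth.

1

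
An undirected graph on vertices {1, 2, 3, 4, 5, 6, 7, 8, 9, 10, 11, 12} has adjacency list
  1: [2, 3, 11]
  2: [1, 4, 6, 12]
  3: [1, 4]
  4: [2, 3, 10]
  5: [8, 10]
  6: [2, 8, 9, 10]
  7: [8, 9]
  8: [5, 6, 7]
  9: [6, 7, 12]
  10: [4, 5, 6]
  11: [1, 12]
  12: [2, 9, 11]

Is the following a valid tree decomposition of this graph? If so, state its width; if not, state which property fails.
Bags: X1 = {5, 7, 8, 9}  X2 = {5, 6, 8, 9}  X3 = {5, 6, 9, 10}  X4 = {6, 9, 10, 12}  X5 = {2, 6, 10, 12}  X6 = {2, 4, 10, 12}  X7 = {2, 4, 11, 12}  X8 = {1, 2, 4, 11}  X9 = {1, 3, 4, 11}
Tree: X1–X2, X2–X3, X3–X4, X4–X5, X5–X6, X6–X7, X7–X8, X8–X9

Every vertex of G appears in some bag (union = {1, 2, 3, 4, 5, 6, 7, 8, 9, 10, 11, 12}); every edge is covered by a bag; and for each vertex v the set of bags containing v is connected in the bag tree. The decomposition is therefore valid. The largest bag has 4 vertices, so the width is 3.

Yes; width 3.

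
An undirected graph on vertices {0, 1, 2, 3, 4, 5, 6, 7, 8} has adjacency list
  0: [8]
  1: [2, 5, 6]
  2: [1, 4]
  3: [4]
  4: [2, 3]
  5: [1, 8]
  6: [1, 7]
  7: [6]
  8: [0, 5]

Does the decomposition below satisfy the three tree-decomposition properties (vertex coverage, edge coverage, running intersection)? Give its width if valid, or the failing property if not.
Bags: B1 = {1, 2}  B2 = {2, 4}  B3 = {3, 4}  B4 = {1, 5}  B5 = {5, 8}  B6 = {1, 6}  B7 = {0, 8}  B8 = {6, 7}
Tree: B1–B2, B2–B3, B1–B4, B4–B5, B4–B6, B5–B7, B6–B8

Yes; width 1.

Checking the three conditions: (i) the bags cover all of {0, 1, 2, 3, 4, 5, 6, 7, 8}; (ii) for each edge, some bag contains both endpoints; (iii) the bags containing any fixed vertex form a subtree. All hold, so the decomposition is valid with width 2 − 1 = 1.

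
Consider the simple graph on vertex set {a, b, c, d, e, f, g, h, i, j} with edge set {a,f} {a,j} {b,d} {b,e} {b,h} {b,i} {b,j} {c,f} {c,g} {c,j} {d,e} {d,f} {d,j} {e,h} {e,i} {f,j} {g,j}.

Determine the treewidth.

2

A width-2 tree decomposition is:
Bags: B1 = {b, d, e}  B2 = {b, d, j}  B3 = {d, f, j}  B4 = {a, f, j}  B5 = {c, f, j}  B6 = {b, e, i}  B7 = {c, g, j}  B8 = {b, e, h}
Tree: B1–B2, B2–B3, B3–B4, B3–B5, B1–B6, B5–B7, B6–B8
Every bag has size at most 3, so the width is 3 − 1 = 2 and tw(G) ≤ 2. Conversely, {c, g, j} is a clique of size 3, and the vertices of any clique must share a bag in every tree decomposition; so some bag has ≥ 3 vertices and tw(G) ≥ 2. Hence tw(G) = 2 exactly.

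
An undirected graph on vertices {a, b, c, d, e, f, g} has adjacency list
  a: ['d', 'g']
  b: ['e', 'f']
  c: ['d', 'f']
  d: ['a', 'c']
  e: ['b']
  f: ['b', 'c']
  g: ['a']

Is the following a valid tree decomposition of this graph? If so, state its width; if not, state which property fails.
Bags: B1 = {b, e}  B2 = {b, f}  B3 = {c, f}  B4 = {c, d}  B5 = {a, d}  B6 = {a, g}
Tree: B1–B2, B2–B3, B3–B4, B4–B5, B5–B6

Vertex coverage: the bags together contain {a, b, c, d, e, f, g}, the full vertex set. Edge coverage: each edge of G has both endpoints in at least one bag. Running intersection: for every vertex, the bags containing it form a connected subtree. All three properties hold, so this is a valid tree decomposition of width max|bag| − 1 = 1, and hence tw(G) ≤ 1.

Yes; width 1.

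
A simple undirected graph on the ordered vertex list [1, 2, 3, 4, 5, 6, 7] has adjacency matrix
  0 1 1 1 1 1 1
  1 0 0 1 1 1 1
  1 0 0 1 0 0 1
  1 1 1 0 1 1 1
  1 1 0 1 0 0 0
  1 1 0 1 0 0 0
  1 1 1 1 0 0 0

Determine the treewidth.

3

A width-3 tree decomposition is:
Bags: B1 = {1, 3, 4, 7}  B2 = {1, 2, 4, 7}  B3 = {1, 2, 4, 6}  B4 = {1, 2, 4, 5}
Tree: B1–B2, B2–B3, B2–B4
The largest bag has 4 vertices, giving width 3; this decomposition certifies tw(G) ≤ 3. Conversely, {1, 2, 4, 5} is a clique of size 4, and the vertices of any clique must share a bag in every tree decomposition; so some bag has ≥ 4 vertices and tw(G) ≥ 3. Combining the bounds, tw(G) = 3.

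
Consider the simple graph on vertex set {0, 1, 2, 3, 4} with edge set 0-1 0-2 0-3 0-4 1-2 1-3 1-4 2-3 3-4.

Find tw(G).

A width-3 tree decomposition is:
Bags: B1 = {0, 1, 2, 3}  B2 = {0, 1, 3, 4}
Tree: B1–B2
The largest bag has 4 vertices, giving width 3; this decomposition certifies tw(G) ≤ 3. On the other hand G contains the 4-clique {0, 1, 2, 3}. A clique must lie in a single bag of any decomposition, so no decomposition can have width below 3. Hence tw(G) = 3 exactly.

3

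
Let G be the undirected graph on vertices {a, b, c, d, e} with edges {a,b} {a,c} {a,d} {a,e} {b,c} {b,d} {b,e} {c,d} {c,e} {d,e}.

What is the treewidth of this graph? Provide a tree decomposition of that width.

Treewidth 4.
One such decomposition:
Bags: B1 = {a, b, c, d, e}
Tree: (single bag)

With just one bag of size 5, the width is 5 − 1 = 4, so tw(G) ≤ 4. For the lower bound, the 5 vertices {a, b, c, d, e} are pairwise adjacent, and any tree decomposition puts a clique entirely inside one bag — forcing width ≥ 4. Combining the bounds, tw(G) = 4.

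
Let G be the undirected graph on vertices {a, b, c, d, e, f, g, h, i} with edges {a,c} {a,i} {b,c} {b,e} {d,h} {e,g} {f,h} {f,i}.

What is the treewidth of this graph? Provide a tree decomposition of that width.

Every bag has size at most 2, so the width is 2 − 1 = 1 and tw(G) ≤ 1. Any graph with an edge has treewidth ≥ 1, and G has the edge d–h. Hence tw(G) = 1 exactly.

Treewidth 1.
Bags: B1 = {d, h}  B2 = {f, h}  B3 = {f, i}  B4 = {a, i}  B5 = {a, c}  B6 = {b, c}  B7 = {b, e}  B8 = {e, g}
Tree: B1–B2, B2–B3, B3–B4, B4–B5, B5–B6, B6–B7, B7–B8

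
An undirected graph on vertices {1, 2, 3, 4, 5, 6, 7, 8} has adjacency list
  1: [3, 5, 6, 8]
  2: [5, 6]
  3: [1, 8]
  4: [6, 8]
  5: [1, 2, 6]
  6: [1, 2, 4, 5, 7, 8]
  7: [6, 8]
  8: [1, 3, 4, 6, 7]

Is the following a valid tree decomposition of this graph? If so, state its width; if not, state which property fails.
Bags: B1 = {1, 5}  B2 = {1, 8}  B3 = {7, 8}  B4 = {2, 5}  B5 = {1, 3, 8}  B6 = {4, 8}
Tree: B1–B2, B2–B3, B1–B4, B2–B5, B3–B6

A tree decomposition must satisfy three properties: every vertex lies in some bag; for every edge, both endpoints lie together in some bag; and for every vertex, the bags containing it form a connected subtree. Here vertex 6 appears in no bag, so the decomposition is invalid.

No — vertex 6 appears in no bag.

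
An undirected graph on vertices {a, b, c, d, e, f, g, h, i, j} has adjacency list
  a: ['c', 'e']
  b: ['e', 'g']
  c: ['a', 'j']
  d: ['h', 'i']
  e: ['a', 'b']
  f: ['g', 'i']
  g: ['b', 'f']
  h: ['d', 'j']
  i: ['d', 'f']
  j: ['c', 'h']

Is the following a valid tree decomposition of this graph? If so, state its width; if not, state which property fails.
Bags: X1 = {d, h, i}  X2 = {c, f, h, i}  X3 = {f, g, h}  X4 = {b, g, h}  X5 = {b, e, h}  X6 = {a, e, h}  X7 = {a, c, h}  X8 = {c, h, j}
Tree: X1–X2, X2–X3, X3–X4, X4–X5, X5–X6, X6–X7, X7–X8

A tree decomposition must satisfy three properties: every vertex lies in some bag; for every edge, both endpoints lie together in some bag; and for every vertex, the bags containing it form a connected subtree. Here bags containing vertex c are not connected in the tree, so the decomposition is invalid.

No — bags containing vertex c are not connected in the tree.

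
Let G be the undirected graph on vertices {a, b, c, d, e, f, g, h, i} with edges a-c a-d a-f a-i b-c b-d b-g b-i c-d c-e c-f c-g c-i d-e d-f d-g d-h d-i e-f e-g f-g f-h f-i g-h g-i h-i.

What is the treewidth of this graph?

A width-4 tree decomposition is:
Bags: B1 = {c, d, e, f, g}  B2 = {c, d, f, g, i}  B3 = {a, c, d, f, i}  B4 = {d, f, g, h, i}  B5 = {b, c, d, g, i}
Tree: B1–B2, B2–B3, B2–B4, B2–B5
Each bag holds 5 vertices, so the decomposition has width 4, which upper-bounds the treewidth. Conversely, {d, f, g, h, i} is a clique of size 5, and the vertices of any clique must share a bag in every tree decomposition; so some bag has ≥ 5 vertices and tw(G) ≥ 4. The upper and lower bounds meet at 4, so that is the treewidth.

4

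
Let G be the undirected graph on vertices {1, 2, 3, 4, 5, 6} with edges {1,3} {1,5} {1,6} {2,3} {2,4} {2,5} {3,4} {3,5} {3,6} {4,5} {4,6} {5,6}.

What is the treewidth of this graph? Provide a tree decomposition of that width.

Every bag has size at most 4, so the width is 4 − 1 = 3 and tw(G) ≤ 3. Conversely, {1, 3, 5, 6} is a clique of size 4, and the vertices of any clique must share a bag in every tree decomposition; so some bag has ≥ 4 vertices and tw(G) ≥ 3. Hence tw(G) = 3 exactly.

Treewidth 3.
Bags: B1 = {1, 3, 5, 6}  B2 = {3, 4, 5, 6}  B3 = {2, 3, 4, 5}
Tree: B1–B2, B2–B3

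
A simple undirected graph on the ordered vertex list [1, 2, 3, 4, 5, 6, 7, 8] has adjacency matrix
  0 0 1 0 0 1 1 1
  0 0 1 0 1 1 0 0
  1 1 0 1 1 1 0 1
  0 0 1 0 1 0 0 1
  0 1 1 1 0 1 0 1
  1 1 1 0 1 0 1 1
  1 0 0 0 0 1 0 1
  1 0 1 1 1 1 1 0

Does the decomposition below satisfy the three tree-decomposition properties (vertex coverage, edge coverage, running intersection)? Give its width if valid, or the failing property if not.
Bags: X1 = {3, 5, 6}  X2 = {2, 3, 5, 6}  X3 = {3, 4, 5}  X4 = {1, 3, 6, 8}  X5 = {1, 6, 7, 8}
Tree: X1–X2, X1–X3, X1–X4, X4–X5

A tree decomposition must satisfy three properties: every vertex lies in some bag; for every edge, both endpoints lie together in some bag; and for every vertex, the bags containing it form a connected subtree. Here edge (8,5) lies in no bag, so the decomposition is invalid.

No — edge (8,5) lies in no bag.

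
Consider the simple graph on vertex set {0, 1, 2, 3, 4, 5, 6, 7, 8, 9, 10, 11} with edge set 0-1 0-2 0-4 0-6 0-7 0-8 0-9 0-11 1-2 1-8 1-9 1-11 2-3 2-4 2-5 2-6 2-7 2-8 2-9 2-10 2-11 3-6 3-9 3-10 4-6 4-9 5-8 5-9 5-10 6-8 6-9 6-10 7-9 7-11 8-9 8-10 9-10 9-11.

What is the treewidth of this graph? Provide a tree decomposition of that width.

Every bag has size at most 5, so the width is 5 − 1 = 4 and tw(G) ≤ 4. For the lower bound, the 5 vertices {0, 1, 2, 8, 9} are pairwise adjacent, and any tree decomposition puts a clique entirely inside one bag — forcing width ≥ 4. Therefore the treewidth is 4.

Treewidth 4.
One such decomposition:
Bags: B1 = {0, 1, 2, 9, 11}  B2 = {0, 1, 2, 8, 9}  B3 = {0, 2, 6, 8, 9}  B4 = {2, 6, 8, 9, 10}  B5 = {0, 2, 7, 9, 11}  B6 = {2, 3, 6, 9, 10}  B7 = {0, 2, 4, 6, 9}  B8 = {2, 5, 8, 9, 10}
Tree: B1–B2, B2–B3, B3–B4, B1–B5, B4–B6, B3–B7, B4–B8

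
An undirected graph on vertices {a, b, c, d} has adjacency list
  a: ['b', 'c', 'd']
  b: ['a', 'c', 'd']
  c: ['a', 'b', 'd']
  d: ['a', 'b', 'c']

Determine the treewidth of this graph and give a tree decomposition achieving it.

A single bag containing all 4 vertices is trivially a valid decomposition of width 3. For the lower bound, the 4 vertices {a, b, c, d} are pairwise adjacent, and any tree decomposition puts a clique entirely inside one bag — forcing width ≥ 3. The upper and lower bounds meet at 3, so that is the treewidth.

Treewidth 3.
Bags: B1 = {a, b, c, d}
Tree: (single bag)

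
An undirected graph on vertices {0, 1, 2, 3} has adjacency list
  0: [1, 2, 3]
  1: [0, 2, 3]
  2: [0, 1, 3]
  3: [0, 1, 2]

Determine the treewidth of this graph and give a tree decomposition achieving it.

Treewidth 3.
One such decomposition:
Bags: B1 = {0, 1, 2, 3}
Tree: (single bag)

A single bag containing all 4 vertices is trivially a valid decomposition of width 3. On the other hand G contains the 4-clique {0, 1, 2, 3}. A clique must lie in a single bag of any decomposition, so no decomposition can have width below 3. The upper and lower bounds meet at 3, so that is the treewidth.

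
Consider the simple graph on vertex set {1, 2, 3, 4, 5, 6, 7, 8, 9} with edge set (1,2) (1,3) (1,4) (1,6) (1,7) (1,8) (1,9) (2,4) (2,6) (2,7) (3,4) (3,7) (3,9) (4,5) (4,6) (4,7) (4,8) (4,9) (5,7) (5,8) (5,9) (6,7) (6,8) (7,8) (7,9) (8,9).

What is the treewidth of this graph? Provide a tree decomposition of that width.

Every bag has size at most 5, so the width is 5 − 1 = 4 and tw(G) ≤ 4. On the other hand G contains the 5-clique {1, 4, 7, 8, 9}. A clique must lie in a single bag of any decomposition, so no decomposition can have width below 4. Hence tw(G) = 4 exactly.

Treewidth 4.
One such decomposition:
Bags: B1 = {1, 4, 7, 8, 9}  B2 = {4, 5, 7, 8, 9}  B3 = {1, 3, 4, 7, 9}  B4 = {1, 4, 6, 7, 8}  B5 = {1, 2, 4, 6, 7}
Tree: B1–B2, B1–B3, B1–B4, B4–B5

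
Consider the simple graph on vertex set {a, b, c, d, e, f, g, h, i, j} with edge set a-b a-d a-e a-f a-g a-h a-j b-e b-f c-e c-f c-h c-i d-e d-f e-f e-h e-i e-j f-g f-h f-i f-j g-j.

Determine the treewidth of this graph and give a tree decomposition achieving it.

Each bag holds 4 vertices, so the decomposition has width 3, which upper-bounds the treewidth. Conversely, {a, f, g, j} is a clique of size 4, and the vertices of any clique must share a bag in every tree decomposition; so some bag has ≥ 4 vertices and tw(G) ≥ 3. Combining the bounds, tw(G) = 3.

Treewidth 3.
One optimal decomposition is:
Bags: B1 = {c, e, f, h}  B2 = {a, e, f, h}  B3 = {a, e, f, j}  B4 = {a, b, e, f}  B5 = {c, e, f, i}  B6 = {a, f, g, j}  B7 = {a, d, e, f}
Tree: B1–B2, B2–B3, B2–B4, B1–B5, B3–B6, B4–B7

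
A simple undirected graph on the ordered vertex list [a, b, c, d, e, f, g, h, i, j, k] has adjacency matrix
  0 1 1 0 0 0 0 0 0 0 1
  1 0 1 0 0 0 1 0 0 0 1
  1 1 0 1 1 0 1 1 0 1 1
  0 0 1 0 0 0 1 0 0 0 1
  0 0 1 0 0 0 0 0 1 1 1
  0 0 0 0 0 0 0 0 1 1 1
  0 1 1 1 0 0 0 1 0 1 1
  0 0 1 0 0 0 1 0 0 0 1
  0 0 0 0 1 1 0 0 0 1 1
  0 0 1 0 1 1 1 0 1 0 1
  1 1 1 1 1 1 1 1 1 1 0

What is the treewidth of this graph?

3

A width-3 tree decomposition is:
Bags: B1 = {b, c, g, k}  B2 = {c, g, j, k}  B3 = {c, g, h, k}  B4 = {c, e, j, k}  B5 = {e, i, j, k}  B6 = {f, i, j, k}  B7 = {a, b, c, k}  B8 = {c, d, g, k}
Tree: B1–B2, B2–B3, B2–B4, B4–B5, B5–B6, B1–B7, B1–B8
The largest bag has 4 vertices, giving width 3; this decomposition certifies tw(G) ≤ 3. For the lower bound, the 4 vertices {c, d, g, k} are pairwise adjacent, and any tree decomposition puts a clique entirely inside one bag — forcing width ≥ 3. Hence tw(G) = 3 exactly.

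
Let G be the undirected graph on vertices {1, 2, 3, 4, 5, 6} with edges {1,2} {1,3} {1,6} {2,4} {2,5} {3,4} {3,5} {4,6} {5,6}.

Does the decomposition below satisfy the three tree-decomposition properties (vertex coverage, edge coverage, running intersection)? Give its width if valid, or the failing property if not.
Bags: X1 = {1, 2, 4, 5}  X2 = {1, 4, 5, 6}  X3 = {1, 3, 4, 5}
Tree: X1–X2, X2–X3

Yes; width 3.

Every vertex of G appears in some bag (union = {1, 2, 3, 4, 5, 6}); every edge is covered by a bag; and for each vertex v the set of bags containing v is connected in the bag tree. The decomposition is therefore valid. The largest bag has 4 vertices, so the width is 3.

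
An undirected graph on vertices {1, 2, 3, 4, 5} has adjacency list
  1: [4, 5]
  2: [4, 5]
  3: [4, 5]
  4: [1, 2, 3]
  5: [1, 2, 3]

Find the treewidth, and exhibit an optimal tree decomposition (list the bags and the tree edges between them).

Treewidth 2.
One optimal decomposition is:
Bags: B1 = {3, 4, 5}  B2 = {1, 4, 5}  B3 = {2, 4, 5}
Tree: B1–B2, B2–B3

The largest bag has 3 vertices, giving width 2; this decomposition certifies tw(G) ≤ 2. Since 3–4–1–5–3 is a cycle in G, G is not acyclic. Forests are exactly the graphs of treewidth ≤ 1, so tw(G) ≥ 2. The upper and lower bounds meet at 2, so that is the treewidth.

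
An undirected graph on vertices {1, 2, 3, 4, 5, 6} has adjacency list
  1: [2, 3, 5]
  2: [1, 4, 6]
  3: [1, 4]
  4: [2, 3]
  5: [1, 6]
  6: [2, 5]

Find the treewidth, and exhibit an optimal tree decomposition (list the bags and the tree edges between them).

Treewidth 2.
One optimal decomposition is:
Bags: B1 = {2, 5, 6}  B2 = {1, 2, 5}  B3 = {1, 2, 4}  B4 = {1, 3, 4}
Tree: B1–B2, B2–B3, B3–B4

The largest bag has 3 vertices, giving width 2; this decomposition certifies tw(G) ≤ 2. The edges 6–5–1–2–6 form a cycle, so G is not a tree and its treewidth is at least 2. The upper and lower bounds meet at 2, so that is the treewidth.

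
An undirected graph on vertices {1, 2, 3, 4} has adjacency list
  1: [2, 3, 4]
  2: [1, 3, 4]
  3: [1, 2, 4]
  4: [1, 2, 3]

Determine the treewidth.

3

A width-3 tree decomposition is:
Bags: B1 = {1, 2, 3, 4}
Tree: (single bag)
With just one bag of size 4, the width is 4 − 1 = 3, so tw(G) ≤ 3. For the lower bound, the 4 vertices {1, 2, 3, 4} are pairwise adjacent, and any tree decomposition puts a clique entirely inside one bag — forcing width ≥ 3. Therefore the treewidth is 3.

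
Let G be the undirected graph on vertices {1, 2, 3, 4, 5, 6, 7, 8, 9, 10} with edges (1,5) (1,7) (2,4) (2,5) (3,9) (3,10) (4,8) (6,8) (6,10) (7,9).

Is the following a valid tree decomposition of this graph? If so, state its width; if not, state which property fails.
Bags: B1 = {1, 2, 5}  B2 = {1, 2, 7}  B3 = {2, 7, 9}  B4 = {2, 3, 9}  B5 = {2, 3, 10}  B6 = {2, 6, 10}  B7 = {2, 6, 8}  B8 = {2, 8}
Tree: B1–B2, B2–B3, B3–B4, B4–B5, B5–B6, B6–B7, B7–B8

A tree decomposition must satisfy three properties: every vertex lies in some bag; for every edge, both endpoints lie together in some bag; and for every vertex, the bags containing it form a connected subtree. Here vertex 4 appears in no bag, so the decomposition is invalid.

No — vertex 4 appears in no bag.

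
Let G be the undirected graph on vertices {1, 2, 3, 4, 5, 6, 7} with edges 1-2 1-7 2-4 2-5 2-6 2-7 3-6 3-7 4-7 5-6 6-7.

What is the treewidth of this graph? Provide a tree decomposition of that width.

Each bag holds 3 vertices, so the decomposition has width 2, which upper-bounds the treewidth. Conversely, {2, 5, 6} is a clique of size 3, and the vertices of any clique must share a bag in every tree decomposition; so some bag has ≥ 3 vertices and tw(G) ≥ 2. Hence tw(G) = 2 exactly.

Treewidth 2.
One optimal decomposition is:
Bags: B1 = {2, 5, 6}  B2 = {2, 6, 7}  B3 = {3, 6, 7}  B4 = {2, 4, 7}  B5 = {1, 2, 7}
Tree: B1–B2, B2–B3, B2–B4, B4–B5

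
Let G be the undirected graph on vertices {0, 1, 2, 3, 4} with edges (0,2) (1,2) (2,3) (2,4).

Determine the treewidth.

1

A width-1 tree decomposition is:
Bags: B1 = {1, 2}  B2 = {2, 4}  B3 = {0, 2}  B4 = {2, 3}
Tree: B1–B2, B2–B3, B3–B4
Every bag has size at most 2, so the width is 2 − 1 = 1 and tw(G) ≤ 1. Since G has at least one edge (e.g. 1–2), it is not an edgeless graph, so tw(G) ≥ 1. Hence tw(G) = 1 exactly.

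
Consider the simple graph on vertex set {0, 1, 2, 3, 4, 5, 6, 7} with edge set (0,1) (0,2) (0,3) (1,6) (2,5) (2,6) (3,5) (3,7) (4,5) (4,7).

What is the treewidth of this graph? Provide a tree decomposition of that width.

Treewidth 2.
One optimal decomposition is:
Bags: B1 = {0, 1, 6}  B2 = {0, 2, 6}  B3 = {0, 2, 3}  B4 = {2, 3, 5}  B5 = {3, 5, 7}  B6 = {4, 5, 7}
Tree: B1–B2, B2–B3, B3–B4, B4–B5, B5–B6

Each bag holds 3 vertices, so the decomposition has width 2, which upper-bounds the treewidth. For the lower bound, G contains the cycle 1–6–2–0–1, so G is not a forest; only forests have treewidth ≤ 1, hence tw(G) ≥ 2. The upper and lower bounds meet at 2, so that is the treewidth.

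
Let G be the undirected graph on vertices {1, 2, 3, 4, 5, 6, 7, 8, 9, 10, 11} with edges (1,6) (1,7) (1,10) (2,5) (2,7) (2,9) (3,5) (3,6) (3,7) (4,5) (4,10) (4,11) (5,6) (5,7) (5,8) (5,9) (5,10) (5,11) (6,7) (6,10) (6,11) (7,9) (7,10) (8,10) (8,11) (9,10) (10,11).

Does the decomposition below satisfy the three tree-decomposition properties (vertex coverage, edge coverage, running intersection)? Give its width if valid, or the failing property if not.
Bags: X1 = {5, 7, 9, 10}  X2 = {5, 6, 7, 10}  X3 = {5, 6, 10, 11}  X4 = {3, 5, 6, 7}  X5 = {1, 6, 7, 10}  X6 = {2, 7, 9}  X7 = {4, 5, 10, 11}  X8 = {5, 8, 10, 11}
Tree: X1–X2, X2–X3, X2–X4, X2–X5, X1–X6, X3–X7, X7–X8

No — edge (5,2) lies in no bag.

A tree decomposition must satisfy three properties: every vertex lies in some bag; for every edge, both endpoints lie together in some bag; and for every vertex, the bags containing it form a connected subtree. Here edge (5,2) lies in no bag, so the decomposition is invalid.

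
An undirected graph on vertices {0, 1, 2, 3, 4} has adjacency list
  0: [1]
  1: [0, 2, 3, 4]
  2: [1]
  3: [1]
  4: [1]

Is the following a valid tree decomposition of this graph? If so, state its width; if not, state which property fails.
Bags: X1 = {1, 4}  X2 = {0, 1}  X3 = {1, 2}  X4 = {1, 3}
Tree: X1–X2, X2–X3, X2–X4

Yes; width 1.

Checking the three conditions: (i) the bags cover all of {0, 1, 2, 3, 4}; (ii) for each edge, some bag contains both endpoints; (iii) the bags containing any fixed vertex form a subtree. All hold, so the decomposition is valid with width 2 − 1 = 1.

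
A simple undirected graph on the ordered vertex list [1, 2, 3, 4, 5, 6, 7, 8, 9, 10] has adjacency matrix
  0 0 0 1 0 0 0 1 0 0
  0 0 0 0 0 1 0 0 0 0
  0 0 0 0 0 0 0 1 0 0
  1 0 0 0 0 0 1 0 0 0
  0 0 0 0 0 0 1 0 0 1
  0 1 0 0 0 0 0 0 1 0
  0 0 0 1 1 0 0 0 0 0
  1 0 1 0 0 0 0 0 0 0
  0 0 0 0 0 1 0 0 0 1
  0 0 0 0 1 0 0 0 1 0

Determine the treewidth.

A width-1 tree decomposition is:
Bags: B1 = {3, 8}  B2 = {1, 8}  B3 = {1, 4}  B4 = {4, 7}  B5 = {5, 7}  B6 = {5, 10}  B7 = {9, 10}  B8 = {6, 9}  B9 = {2, 6}
Tree: B1–B2, B2–B3, B3–B4, B4–B5, B5–B6, B6–B7, B7–B8, B8–B9
The largest bag has 2 vertices, giving width 1; this decomposition certifies tw(G) ≤ 1. G has an edge, so its treewidth is at least 1. Combining the bounds, tw(G) = 1.

1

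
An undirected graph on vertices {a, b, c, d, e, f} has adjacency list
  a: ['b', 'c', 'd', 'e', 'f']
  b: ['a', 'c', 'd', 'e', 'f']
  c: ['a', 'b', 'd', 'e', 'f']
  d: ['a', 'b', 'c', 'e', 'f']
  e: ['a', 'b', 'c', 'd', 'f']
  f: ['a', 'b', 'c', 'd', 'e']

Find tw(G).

5

A width-5 tree decomposition is:
Bags: B1 = {a, b, c, d, e, f}
Tree: (single bag)
A single bag containing all 6 vertices is trivially a valid decomposition of width 5. For the lower bound, the 6 vertices {a, b, c, d, e, f} are pairwise adjacent, and any tree decomposition puts a clique entirely inside one bag — forcing width ≥ 5. The upper and lower bounds meet at 5, so that is the treewidth.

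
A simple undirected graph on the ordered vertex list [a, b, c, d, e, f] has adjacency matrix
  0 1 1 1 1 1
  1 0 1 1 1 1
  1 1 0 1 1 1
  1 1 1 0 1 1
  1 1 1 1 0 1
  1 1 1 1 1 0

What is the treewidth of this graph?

5

A width-5 tree decomposition is:
Bags: B1 = {a, b, c, d, e, f}
Tree: (single bag)
A single bag containing all 6 vertices is trivially a valid decomposition of width 5. On the other hand G contains the 6-clique {a, b, c, d, e, f}. A clique must lie in a single bag of any decomposition, so no decomposition can have width below 5. Therefore the treewidth is 5.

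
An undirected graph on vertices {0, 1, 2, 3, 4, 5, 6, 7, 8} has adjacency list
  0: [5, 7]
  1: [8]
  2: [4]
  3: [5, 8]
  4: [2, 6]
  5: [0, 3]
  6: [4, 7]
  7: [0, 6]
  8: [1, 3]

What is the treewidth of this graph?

A width-1 tree decomposition is:
Bags: B1 = {2, 4}  B2 = {4, 6}  B3 = {6, 7}  B4 = {0, 7}  B5 = {0, 5}  B6 = {3, 5}  B7 = {3, 8}  B8 = {1, 8}
Tree: B1–B2, B2–B3, B3–B4, B4–B5, B5–B6, B6–B7, B7–B8
Every bag has size at most 2, so the width is 2 − 1 = 1 and tw(G) ≤ 1. Any graph with an edge has treewidth ≥ 1, and G has the edge 2–4. Therefore the treewidth is 1.

1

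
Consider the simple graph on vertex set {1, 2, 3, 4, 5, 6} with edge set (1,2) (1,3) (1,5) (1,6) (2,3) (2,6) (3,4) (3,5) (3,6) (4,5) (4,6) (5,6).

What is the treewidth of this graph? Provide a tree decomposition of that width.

Each bag holds 4 vertices, so the decomposition has width 3, which upper-bounds the treewidth. Conversely, {1, 2, 3, 6} is a clique of size 4, and the vertices of any clique must share a bag in every tree decomposition; so some bag has ≥ 4 vertices and tw(G) ≥ 3. Combining the bounds, tw(G) = 3.

Treewidth 3.
One optimal decomposition is:
Bags: B1 = {3, 4, 5, 6}  B2 = {1, 3, 5, 6}  B3 = {1, 2, 3, 6}
Tree: B1–B2, B2–B3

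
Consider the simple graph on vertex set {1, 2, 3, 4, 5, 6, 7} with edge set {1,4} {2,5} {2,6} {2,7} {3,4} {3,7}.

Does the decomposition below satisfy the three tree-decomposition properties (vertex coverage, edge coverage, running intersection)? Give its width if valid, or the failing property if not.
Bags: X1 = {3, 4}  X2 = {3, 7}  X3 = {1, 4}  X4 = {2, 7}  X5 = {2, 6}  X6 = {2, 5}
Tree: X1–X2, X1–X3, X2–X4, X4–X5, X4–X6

Yes; width 1.

Every vertex of G appears in some bag (union = {1, 2, 3, 4, 5, 6, 7}); every edge is covered by a bag; and for each vertex v the set of bags containing v is connected in the bag tree. The decomposition is therefore valid. The largest bag has 2 vertices, so the width is 1.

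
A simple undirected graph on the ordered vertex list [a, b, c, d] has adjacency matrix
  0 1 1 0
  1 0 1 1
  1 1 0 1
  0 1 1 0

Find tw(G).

A width-2 tree decomposition is:
Bags: B1 = {b, c, d}  B2 = {a, b, c}
Tree: B1–B2
Every bag has size at most 3, so the width is 3 − 1 = 2 and tw(G) ≤ 2. For the lower bound, the 3 vertices {b, c, d} are pairwise adjacent, and any tree decomposition puts a clique entirely inside one bag — forcing width ≥ 2. The upper and lower bounds meet at 2, so that is the treewidth.

2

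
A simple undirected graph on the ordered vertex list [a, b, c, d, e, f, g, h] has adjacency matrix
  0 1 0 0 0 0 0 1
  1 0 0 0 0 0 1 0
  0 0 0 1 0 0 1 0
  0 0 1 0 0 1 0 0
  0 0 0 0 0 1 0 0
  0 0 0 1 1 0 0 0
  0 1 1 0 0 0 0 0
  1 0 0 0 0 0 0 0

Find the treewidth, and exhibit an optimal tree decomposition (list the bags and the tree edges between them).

Treewidth 1.
Bags: B1 = {e, f}  B2 = {d, f}  B3 = {c, d}  B4 = {c, g}  B5 = {b, g}  B6 = {a, b}  B7 = {a, h}
Tree: B1–B2, B2–B3, B3–B4, B4–B5, B5–B6, B6–B7

The largest bag has 2 vertices, giving width 1; this decomposition certifies tw(G) ≤ 1. G has an edge, so its treewidth is at least 1. Combining the bounds, tw(G) = 1.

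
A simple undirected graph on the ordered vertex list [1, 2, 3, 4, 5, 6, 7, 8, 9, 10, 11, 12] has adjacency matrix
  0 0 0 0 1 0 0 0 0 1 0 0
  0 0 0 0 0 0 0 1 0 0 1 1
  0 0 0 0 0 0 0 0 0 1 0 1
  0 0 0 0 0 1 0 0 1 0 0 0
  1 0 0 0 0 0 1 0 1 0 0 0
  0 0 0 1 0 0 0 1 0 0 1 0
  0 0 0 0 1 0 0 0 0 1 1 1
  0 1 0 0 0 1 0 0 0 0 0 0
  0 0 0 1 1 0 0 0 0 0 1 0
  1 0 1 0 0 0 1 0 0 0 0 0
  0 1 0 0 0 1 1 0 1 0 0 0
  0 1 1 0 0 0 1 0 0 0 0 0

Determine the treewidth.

A width-3 tree decomposition is:
Bags: B1 = {1, 3, 5, 10}  B2 = {3, 5, 7, 10}  B3 = {3, 5, 7, 12}  B4 = {5, 7, 9, 12}  B5 = {7, 9, 11, 12}  B6 = {2, 9, 11, 12}  B7 = {2, 4, 9, 11}  B8 = {2, 4, 6, 11}  B9 = {2, 4, 6, 8}
Tree: B1–B2, B2–B3, B3–B4, B4–B5, B5–B6, B6–B7, B7–B8, B8–B9
Every bag has size at most 4, so the width is 4 − 1 = 3 and tw(G) ≤ 3. For the lower bound: the 4 vertex sets {1,3,10}, {5}, {7}, {2,9,11,12} are disjoint, each induces a connected subgraph, and every pair is joined by at least one edge of G. Contracting each set to a single vertex therefore yields K_{4} as a minor, and since treewidth is minor-monotone, tw(G) ≥ tw(K_{4}) = 3. Therefore the treewidth is 3.

3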